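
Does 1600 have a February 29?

Yes

1600 is a leap year (divisible by 400).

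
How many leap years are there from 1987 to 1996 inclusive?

3

Years divisible by 4 in [1987, 1996]: 1988, 1992, 1996.
No century exceptions apply. Count: 3.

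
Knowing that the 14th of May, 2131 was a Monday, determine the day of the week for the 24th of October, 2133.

Saturday

May 2131: 31 − 14 = 17 days remain.
Then 28 full months totalling 853 days.
October 1–24, 2133: 24 days.
Total: 17 + 853 + 24 = 894 days.
894 mod 7 = 5, so 5 days after Monday is Saturday.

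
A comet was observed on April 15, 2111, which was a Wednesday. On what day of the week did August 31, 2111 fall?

Monday

April 2111: 30 − 15 = 15 days remain.
Then May (31), June (30), July (31): 31 + 30 + 31 = 92 days.
August 1–31, 2111: 31 days.
Total: 15 + 92 + 31 = 138 days.
138 mod 7 = 5, so 5 days after Wednesday is Monday.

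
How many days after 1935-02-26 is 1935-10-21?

237

February 1935: 28 − 26 = 2 days remain (1935 is not a leap year, so February has 28 days).
Then March (31), April (30), May (31), June (30), July (31), August (31), September (30): 31 + 30 + 31 + 30 + 31 + 31 + 30 = 214 days.
October 1–21, 1935: 21 days.
Total: 2 + 214 + 21 = 237 days.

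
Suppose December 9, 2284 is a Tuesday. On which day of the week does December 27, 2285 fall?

Sunday

December 9, 2284 → December 9, 2285: 365 days.
Within December 2285: 27 − 9 = 18 days.
Total: 383 days.
383 mod 7 = 5, so 5 days after Tuesday is Sunday.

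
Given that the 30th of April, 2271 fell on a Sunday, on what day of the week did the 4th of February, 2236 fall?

Thursday

Count forward from the earlier date (February 4, 2236) to the later (April 30, 2271):
From February 4, 2236 to February 4, 2271: 35 years, of which 9 contain a Feb 29 — 26×365 + 9×366 = 12784 days.
February 2271: 28 − 4 = 24 days remain (2271 is not a leap year, so February has 28 days).
Then March (31): 31 days.
April 1–30, 2271: 30 days.
Residual: 85 days.
Total: 12869 days.
12869 mod 7 = 3, so 3 days before Sunday is Thursday.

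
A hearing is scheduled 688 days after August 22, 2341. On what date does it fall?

July 11, 2343

Count 688 days after August 22, 2341:
August 2341: 31 − 22 = 9 days remain.
Then 22 full months totalling 668 days.
July 1–11, 2343: 11 days.
Total: 9 + 668 + 11 = 688 days.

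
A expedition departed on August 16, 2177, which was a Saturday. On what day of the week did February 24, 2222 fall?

Day-of-year of August 16, 2177: 228.
Day-of-year of February 24, 2222: 55.
2177 has 365 days, so 365 − 228 = 137 days remain in 2177.
Full years 2178–2221: 34 common + 10 leap = 34×365 + 10×366 = 16070 days.
Total: 137 + 16070 + 55 = 16262 days.
16262 mod 7 = 1, so 1 day after Saturday is Sunday.

Sunday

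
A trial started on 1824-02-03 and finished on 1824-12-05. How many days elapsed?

306

February 1824: 29 − 3 = 26 days remain (1824 is a leap year, so February has 29 days).
Then 9 full months totalling 275 days.
December 1–5, 1824: 5 days.
Total: 26 + 275 + 5 = 306 days.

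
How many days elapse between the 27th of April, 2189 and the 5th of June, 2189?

39

April 2189: 30 − 27 = 3 days remain.
Then May (31): 31 days.
June 1–5, 2189: 5 days.
Total: 3 + 31 + 5 = 39 days.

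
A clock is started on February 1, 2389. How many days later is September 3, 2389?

214

February 2389: 28 − 1 = 27 days remain (2389 is not a leap year, so February has 28 days).
Then March (31), April (30), May (31), June (30), July (31), August (31): 31 + 30 + 31 + 30 + 31 + 31 = 184 days.
September 1–3, 2389: 3 days.
Total: 27 + 184 + 3 = 214 days.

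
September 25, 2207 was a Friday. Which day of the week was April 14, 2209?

Day-of-year of September 25, 2207: 268.
Day-of-year of April 14, 2209: 104.
2207 has 365 days, so 365 − 268 = 97 days remain in 2207.
Full years: 2208: 366. Sum = 366.
Total: 97 + 366 + 104 = 567 days.
567 is a multiple of 7, so April 14, 2209 falls on the same weekday: Friday.

Friday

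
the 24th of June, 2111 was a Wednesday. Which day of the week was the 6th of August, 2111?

June 2111: 30 − 24 = 6 days remain.
Then July (31): 31 days.
August 1–6, 2111: 6 days.
Total: 6 + 31 + 6 = 43 days.
43 mod 7 = 1, so 1 day after Wednesday is Thursday.

Thursday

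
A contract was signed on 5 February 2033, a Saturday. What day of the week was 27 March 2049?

Saturday

From February 5, 2033 to February 5, 2049: 16 years, of which 4 contain a Feb 29 — 12×365 + 4×366 = 5844 days.
February 2049: 28 − 5 = 23 days remain (2049 is not a leap year, so February has 28 days).
March 1–27, 2049: 27 days.
Residual: 50 days.
Total: 5894 days.
5894 is a multiple of 7, so 27 March 2049 falls on the same weekday: Saturday.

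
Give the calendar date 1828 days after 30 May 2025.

1 June 2030

Count 1828 days after May 30, 2025:
Day-of-year of May 30, 2025: 150.
Day-of-year of June 1, 2030: 152.
2025 has 365 days, so 365 − 150 = 215 days remain in 2025.
Full years: 2026: 365; 2027: 365; 2028: 366; 2029: 365. Sum = 1461.
Total: 215 + 1461 + 152 = 1828 days.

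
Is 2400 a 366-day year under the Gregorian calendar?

2400 is a leap year (divisible by 400).

Yes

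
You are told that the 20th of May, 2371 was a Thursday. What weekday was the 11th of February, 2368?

Count forward from the earlier date (February 11, 2368) to the later (May 20, 2371):
February 11, 2368 → February 11, 2369: 366 days (2368 is a leap year).
February 11, 2369 → February 11, 2370: 365 days.
February 11, 2370 → February 11, 2371: 365 days.
February 2371: 28 − 11 = 17 days remain (2371 is not a leap year, so February has 28 days).
Then March (31), April (30): 31 + 30 = 61 days.
May 1–20, 2371: 20 days.
Residual: 98 days.
Total: 1194 days.
1194 mod 7 = 4, so 4 days before Thursday is Sunday.

Sunday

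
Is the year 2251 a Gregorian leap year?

No

2251 is not a leap year.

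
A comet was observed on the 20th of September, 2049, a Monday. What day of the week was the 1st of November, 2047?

Count forward from the earlier date (November 1, 2047) to the later (September 20, 2049):
November 1, 2047 → November 1, 2048: 366 days (2048 is a leap year).
November 2048: 30 − 1 = 29 days remain.
Then 9 full months totalling 274 days.
September 1–20, 2049: 20 days.
Residual: 323 days.
Total: 689 days.
689 mod 7 = 3, so 3 days before Monday is Friday.

Friday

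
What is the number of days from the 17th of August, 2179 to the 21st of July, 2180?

Day-of-year of August 17, 2179: 229.
Day-of-year of July 21, 2180: 203.
2179 has 365 days, so 365 − 229 = 136 days remain in 2179.
Total: 136 + 203 = 339 days.

339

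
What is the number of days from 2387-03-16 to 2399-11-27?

4639

From March 16, 2387 to March 16, 2399: 12 years, of which 3 contain a Feb 29 — 9×365 + 3×366 = 4383 days.
March 2399: 31 − 16 = 15 days remain.
Then April (30), May (31), June (30), July (31), August (31), September (30), October (31): 30 + 31 + 30 + 31 + 31 + 30 + 31 = 214 days.
November 1–27, 2399: 27 days.
Residual: 256 days.
Total: 4639 days.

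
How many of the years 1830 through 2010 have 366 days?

44

Years divisible by 4: 1832, 1836, …, 2008 — 45 in all.
Of these, 1900 is divisible by 100 but not 400, so not leap.
2000 is divisible by 400, so still leap.
Leap years: 45 − 1 = 44.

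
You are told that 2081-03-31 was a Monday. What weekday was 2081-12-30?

Tuesday

March 2081: 31 − 31 = 0 days remain.
Then April (30), May (31), June (30), July (31), August (31), September (30), October (31), November (30): 30 + 31 + 30 + 31 + 31 + 30 + 31 + 30 = 244 days.
December 1–30, 2081: 30 days.
Total: 0 + 244 + 30 = 274 days.
274 mod 7 = 1, so 1 day after Monday is Tuesday.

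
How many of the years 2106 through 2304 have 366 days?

48

Years divisible by 4: 2108, 2112, …, 2304 — 50 in all.
Of these, 2200, 2300 are divisible by 100 but not 400, so not leap.
Leap years: 50 − 2 = 48.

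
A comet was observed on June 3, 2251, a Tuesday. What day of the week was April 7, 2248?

Friday

Count forward from the earlier date (April 7, 2248) to the later (June 3, 2251):
April 7, 2248 → April 7, 2249: 365 days.
April 7, 2249 → April 7, 2250: 365 days.
April 7, 2250 → April 7, 2251: 365 days.
April 2251: 30 − 7 = 23 days remain.
Then May (31): 31 days.
June 1–3, 2251: 3 days.
Residual: 57 days.
Total: 1152 days.
1152 mod 7 = 4, so 4 days before Tuesday is Friday.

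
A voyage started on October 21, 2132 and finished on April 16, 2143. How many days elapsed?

From October 21, 2132 to October 21, 2142: 10 years, of which 2 contain a Feb 29 — 8×365 + 2×366 = 3652 days.
October 2142: 31 − 21 = 10 days remain.
Then November (30), December (31), January (31), February 2143 (28), March (31): 30 + 31 + 31 + 28 + 31 = 151 days.
April 1–16, 2143: 16 days.
Residual: 177 days.
Total: 3829 days.

3829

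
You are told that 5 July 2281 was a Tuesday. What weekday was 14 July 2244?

Sunday

Count forward from the earlier date (July 14, 2244) to the later (July 5, 2281):
Day-of-year of July 14, 2244: 196.
Day-of-year of July 5, 2281: 186.
2244 has 366 days, so 366 − 196 = 170 days remain in 2244.
Full years 2245–2280: 27 common + 9 leap = 27×365 + 9×366 = 13149 days.
Total: 170 + 13149 + 186 = 13505 days.
13505 mod 7 = 2, so 2 days before Tuesday is Sunday.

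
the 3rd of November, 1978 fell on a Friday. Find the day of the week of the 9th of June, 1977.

Count forward from the earlier date (June 9, 1977) to the later (November 3, 1978):
June 1977: 30 − 9 = 21 days remain.
Then 16 full months totalling 488 days.
November 1–3, 1978: 3 days.
Total: 21 + 488 + 3 = 512 days.
512 mod 7 = 1, so 1 day before Friday is Thursday.

Thursday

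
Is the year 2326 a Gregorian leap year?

No

2326 is not a leap year.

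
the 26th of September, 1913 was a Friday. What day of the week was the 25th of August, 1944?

Friday

From September 26, 1913 to September 26, 1943: 30 years, of which 7 contain a Feb 29 — 23×365 + 7×366 = 10957 days.
September 1943: 30 − 26 = 4 days remain.
Then 10 full months totalling 305 days.
August 1–25, 1944: 25 days.
Residual: 334 days.
Total: 11291 days.
11291 is a multiple of 7, so the 25th of August, 1944 falls on the same weekday: Friday.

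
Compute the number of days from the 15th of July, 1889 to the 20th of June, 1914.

From July 15, 1889 to July 15, 1913: 24 years, of which 5 contain a Feb 29 — 19×365 + 5×366 = 8765 days.
(1900 is not a leap year (divisible by 100 but not 400).)
July 1913: 31 − 15 = 16 days remain.
Then 10 full months totalling 304 days.
June 1–20, 1914: 20 days.
Residual: 340 days.
Total: 9105 days.

9105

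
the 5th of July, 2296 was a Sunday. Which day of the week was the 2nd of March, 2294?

Count forward from the earlier date (March 2, 2294) to the later (July 5, 2296):
March 2, 2294 → March 2, 2295: 365 days.
March 2, 2295 → March 2, 2296: 366 days (2296 is a leap year).
March 2296: 31 − 2 = 29 days remain.
Then April (30), May (31), June (30): 30 + 31 + 30 = 91 days.
July 1–5, 2296: 5 days.
Residual: 125 days.
Total: 856 days.
856 mod 7 = 2, so 2 days before Sunday is Friday.

Friday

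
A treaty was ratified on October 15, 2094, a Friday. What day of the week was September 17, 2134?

Friday

Day-of-year of October 15, 2094: 288.
Day-of-year of September 17, 2134: 260.
2094 has 365 days, so 365 − 288 = 77 days remain in 2094.
Full years 2095–2133: 30 common + 9 leap = 30×365 + 9×366 = 14244 days.
Total: 77 + 14244 + 260 = 14581 days.
14581 is a multiple of 7, so September 17, 2134 falls on the same weekday: Friday.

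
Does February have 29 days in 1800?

1800 is not a leap year (divisible by 100 but not 400).

No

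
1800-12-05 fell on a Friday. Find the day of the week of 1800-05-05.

Monday

Count forward from the earlier date (May 5, 1800) to the later (December 5, 1800):
May 1800: 31 − 5 = 26 days remain.
Then June (30), July (31), August (31), September (30), October (31), November (30): 30 + 31 + 31 + 30 + 31 + 30 = 183 days.
December 1–5, 1800: 5 days.
Total: 26 + 183 + 5 = 214 days.
214 mod 7 = 4, so 4 days before Friday is Monday.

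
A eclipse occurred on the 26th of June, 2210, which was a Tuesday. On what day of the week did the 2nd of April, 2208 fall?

Count forward from the earlier date (April 2, 2208) to the later (June 26, 2210):
April 2, 2208 → April 2, 2209: 365 days.
April 2, 2209 → April 2, 2210: 365 days.
April 2210: 30 − 2 = 28 days remain.
Then May (31): 31 days.
June 1–26, 2210: 26 days.
Residual: 85 days.
Total: 815 days.
815 mod 7 = 3, so 3 days before Tuesday is Saturday.

Saturday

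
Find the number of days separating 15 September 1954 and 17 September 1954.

Within September 1954: 17 − 15 = 2 days.

2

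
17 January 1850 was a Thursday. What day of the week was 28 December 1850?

January 1850: 31 − 17 = 14 days remain.
Then 10 full months totalling 303 days.
December 1–28, 1850: 28 days.
Total: 14 + 303 + 28 = 345 days.
345 mod 7 = 2, so 2 days after Thursday is Saturday.

Saturday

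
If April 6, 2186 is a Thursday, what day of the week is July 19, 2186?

Wednesday

April 2186: 30 − 6 = 24 days remain.
Then May (31), June (30): 31 + 30 = 61 days.
July 1–19, 2186: 19 days.
Total: 24 + 61 + 19 = 104 days.
104 mod 7 = 6, so 6 days after Thursday is Wednesday.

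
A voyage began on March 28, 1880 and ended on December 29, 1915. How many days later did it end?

From March 28, 1880 to March 28, 1915: 35 years, of which 7 contain a Feb 29 — 28×365 + 7×366 = 12782 days.
(1900 is not a leap year (divisible by 100 but not 400).)
March 1915: 31 − 28 = 3 days remain.
Then April (30), May (31), June (30), July (31), August (31), September (30), October (31), November (30): 30 + 31 + 30 + 31 + 31 + 30 + 31 + 30 = 244 days.
December 1–29, 1915: 29 days.
Residual: 276 days.
Total: 13058 days.

13058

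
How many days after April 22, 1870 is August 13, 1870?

April 1870: 30 − 22 = 8 days remain.
Then May (31), June (30), July (31): 31 + 30 + 31 = 92 days.
August 1–13, 1870: 13 days.
Total: 8 + 92 + 13 = 113 days.

113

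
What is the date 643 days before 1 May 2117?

28 July 2115

Count 643 days before May 1, 2117:
July 2115: 31 − 28 = 3 days remain.
Then 21 full months totalling 639 days.
May 1, 2117: 1 day.
Total: 3 + 639 + 1 = 643 days.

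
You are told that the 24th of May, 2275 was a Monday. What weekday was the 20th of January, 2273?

Monday

Count forward from the earlier date (January 20, 2273) to the later (May 24, 2275):
Day-of-year of January 20, 2273: 20.
Day-of-year of May 24, 2275: 144.
2273 has 365 days, so 365 − 20 = 345 days remain in 2273.
Full years: 2274: 365. Sum = 365.
Total: 345 + 365 + 144 = 854 days.
854 is a multiple of 7, so the 20th of January, 2273 falls on the same weekday: Monday.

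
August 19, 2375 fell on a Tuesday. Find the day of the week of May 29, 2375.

Count forward from the earlier date (May 29, 2375) to the later (August 19, 2375):
May 2375: 31 − 29 = 2 days remain.
Then June (30), July (31): 30 + 31 = 61 days.
August 1–19, 2375: 19 days.
Total: 2 + 61 + 19 = 82 days.
82 mod 7 = 5, so 5 days before Tuesday is Thursday.

Thursday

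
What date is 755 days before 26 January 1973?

2 January 1971

Count 755 days before January 26, 1973:
January 2, 1971 → January 2, 1972: 365 days.
January 2, 1972 → January 2, 1973: 366 days (1972 is a leap year).
Within January 1973: 26 − 2 = 24 days.
Total: 755 days.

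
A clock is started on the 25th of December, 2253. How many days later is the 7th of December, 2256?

1078

December 25, 2253 → December 25, 2254: 365 days.
December 25, 2254 → December 25, 2255: 365 days.
December 2255: 31 − 25 = 6 days remain.
Then 11 full months totalling 335 days.
December 1–7, 2256: 7 days.
Residual: 348 days.
Total: 1078 days.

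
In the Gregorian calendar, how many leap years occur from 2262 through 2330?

Years divisible by 4: 2264, 2268, …, 2328 — 17 in all.
Of these, 2300 is divisible by 100 but not 400, so not leap.
Leap years: 17 − 1 = 16.

16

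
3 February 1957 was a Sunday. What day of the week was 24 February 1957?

Sunday

Within February 1957: 24 − 3 = 21 days.
21 is a multiple of 7, so 24 February 1957 falls on the same weekday: Sunday.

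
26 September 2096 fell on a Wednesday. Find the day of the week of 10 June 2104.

Tuesday

Day-of-year of September 26, 2096: 270.
Day-of-year of June 10, 2104: 162.
2096 has 366 days, so 366 − 270 = 96 days remain in 2096.
Full years 2097–2103: 7 common + 0 leap = 7×365 + 0×366 = 2555 days.
Total: 96 + 2555 + 162 = 2813 days.
2813 mod 7 = 6, so 6 days after Wednesday is Tuesday.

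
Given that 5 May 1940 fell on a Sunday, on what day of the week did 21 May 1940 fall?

Within May 1940: 21 − 5 = 16 days.
16 mod 7 = 2, so 2 days after Sunday is Tuesday.

Tuesday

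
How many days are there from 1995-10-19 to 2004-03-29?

From October 19, 1995 to October 19, 2003: 8 years, of which 2 contain a Feb 29 — 6×365 + 2×366 = 2922 days.
(2000 is a leap year (divisible by 400).)
October 2003: 31 − 19 = 12 days remain.
Then November (30), December (31), January (31), February 2004 (29): 30 + 31 + 31 + 29 = 121 days.
March 1–29, 2004: 29 days.
Residual: 162 days.
Total: 3084 days.

3084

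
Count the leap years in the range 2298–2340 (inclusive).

10

Years divisible by 4 in [2298, 2340]: 2300, 2304, 2308, 2312, 2316, 2320, 2324, 2328, 2332, 2336, 2340.
Of these, 2300 is divisible by 100 but not 400, so not leap.
Leap years: 11 − 1 = 10.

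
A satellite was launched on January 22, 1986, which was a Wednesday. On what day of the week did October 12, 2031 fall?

From January 22, 1986 to January 22, 2031: 45 years, of which 11 contain a Feb 29 — 34×365 + 11×366 = 16436 days.
(2000 is a leap year (divisible by 400).)
January 2031: 31 − 22 = 9 days remain.
Then February 2031 (28), March (31), April (30), May (31), June (30), July (31), August (31), September (30): 28 + 31 + 30 + 31 + 30 + 31 + 31 + 30 = 242 days.
October 1–12, 2031: 12 days.
Residual: 263 days.
Total: 16699 days.
16699 mod 7 = 4, so 4 days after Wednesday is Sunday.

Sunday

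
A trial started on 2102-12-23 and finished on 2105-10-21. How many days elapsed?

1033

Day-of-year of December 23, 2102: 357.
Day-of-year of October 21, 2105: 294.
2102 has 365 days, so 365 − 357 = 8 days remain in 2102.
Full years: 2103: 365; 2104: 366. Sum = 731.
Total: 8 + 731 + 294 = 1033 days.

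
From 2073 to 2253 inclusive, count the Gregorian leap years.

Years divisible by 4: 2076, 2080, …, 2252 — 45 in all.
Of these, 2100, 2200 are divisible by 100 but not 400, so not leap.
Leap years: 45 − 2 = 43.

43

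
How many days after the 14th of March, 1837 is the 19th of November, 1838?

March 1837: 31 − 14 = 17 days remain.
Then 19 full months totalling 579 days.
November 1–19, 1838: 19 days.
Total: 17 + 579 + 19 = 615 days.

615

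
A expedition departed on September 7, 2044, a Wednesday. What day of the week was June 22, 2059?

Sunday

From September 7, 2044 to September 7, 2058: 14 years, of which 3 contain a Feb 29 — 11×365 + 3×366 = 5113 days.
September 2058: 30 − 7 = 23 days remain.
Then October (31), November (30), December (31), January (31), February 2059 (28), March (31), April (30), May (31): 31 + 30 + 31 + 31 + 28 + 31 + 30 + 31 = 243 days.
June 1–22, 2059: 22 days.
Residual: 288 days.
Total: 5401 days.
5401 mod 7 = 4, so 4 days after Wednesday is Sunday.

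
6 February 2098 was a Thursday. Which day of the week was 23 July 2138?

Wednesday

Day-of-year of February 6, 2098: 37.
Day-of-year of July 23, 2138: 204.
2098 has 365 days, so 365 − 37 = 328 days remain in 2098.
Full years 2099–2137: 30 common + 9 leap = 30×365 + 9×366 = 14244 days.
Total: 328 + 14244 + 204 = 14776 days.
14776 mod 7 = 6, so 6 days after Thursday is Wednesday.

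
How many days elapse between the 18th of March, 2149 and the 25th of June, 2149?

March 2149: 31 − 18 = 13 days remain.
Then April (30), May (31): 30 + 31 = 61 days.
June 1–25, 2149: 25 days.
Total: 13 + 61 + 25 = 99 days.

99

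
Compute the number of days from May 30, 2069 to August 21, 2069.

May 2069: 31 − 30 = 1 day remains.
Then June (30), July (31): 30 + 31 = 61 days.
August 1–21, 2069: 21 days.
Total: 1 + 61 + 21 = 83 days.

83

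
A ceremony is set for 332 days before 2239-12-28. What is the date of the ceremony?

2239-01-30

Count 332 days before December 28, 2239:
January 2239: 31 − 30 = 1 day remains.
Then 10 full months totalling 303 days.
December 1–28, 2239: 28 days.
Total: 1 + 303 + 28 = 332 days.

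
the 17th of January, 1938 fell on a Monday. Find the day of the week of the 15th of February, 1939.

Day-of-year of January 17, 1938: 17.
Day-of-year of February 15, 1939: 46.
1938 has 365 days, so 365 − 17 = 348 days remain in 1938.
Total: 348 + 46 = 394 days.
394 mod 7 = 2, so 2 days after Monday is Wednesday.

Wednesday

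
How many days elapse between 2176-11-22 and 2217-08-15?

14875

From November 22, 2176 to November 22, 2216: 40 years, of which 9 contain a Feb 29 — 31×365 + 9×366 = 14609 days.
(2200 is not a leap year (divisible by 100 but not 400).)
November 2216: 30 − 22 = 8 days remain.
Then December (31), January (31), February 2217 (28), March (31), April (30), May (31), June (30), July (31): 31 + 31 + 28 + 31 + 30 + 31 + 30 + 31 = 243 days.
August 1–15, 2217: 15 days.
Residual: 266 days.
Total: 14875 days.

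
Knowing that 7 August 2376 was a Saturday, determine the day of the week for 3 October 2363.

Count forward from the earlier date (October 3, 2363) to the later (August 7, 2376):
Day-of-year of October 3, 2363: 276.
Day-of-year of August 7, 2376: 220.
2363 has 365 days, so 365 − 276 = 89 days remain in 2363.
Full years 2364–2375: 9 common + 3 leap = 9×365 + 3×366 = 4383 days.
Total: 89 + 4383 + 220 = 4692 days.
4692 mod 7 = 2, so 2 days before Saturday is Thursday.

Thursday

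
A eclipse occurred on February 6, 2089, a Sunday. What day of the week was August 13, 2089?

Saturday

February 2089: 28 − 6 = 22 days remain (2089 is not a leap year, so February has 28 days).
Then March (31), April (30), May (31), June (30), July (31): 31 + 30 + 31 + 30 + 31 = 153 days.
August 1–13, 2089: 13 days.
Total: 22 + 153 + 13 = 188 days.
188 mod 7 = 6, so 6 days after Sunday is Saturday.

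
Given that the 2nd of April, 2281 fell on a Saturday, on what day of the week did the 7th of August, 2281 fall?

April 2281: 30 − 2 = 28 days remain.
Then May (31), June (30), July (31): 31 + 30 + 31 = 92 days.
August 1–7, 2281: 7 days.
Total: 28 + 92 + 7 = 127 days.
127 mod 7 = 1, so 1 day after Saturday is Sunday.

Sunday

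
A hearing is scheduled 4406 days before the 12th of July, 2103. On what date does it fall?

the 18th of June, 2091

Count 4406 days before July 12, 2103:
From June 18, 2091 to June 18, 2103: 12 years, of which 2 contain a Feb 29 — 10×365 + 2×366 = 4382 days.
(2100 is not a leap year (divisible by 100 but not 400).)
June 2103: 30 − 18 = 12 days remain.
July 1–12, 2103: 12 days.
Residual: 24 days.
Total: 4406 days.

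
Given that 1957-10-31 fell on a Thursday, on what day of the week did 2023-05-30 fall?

Tuesday

From October 31, 1957 to October 31, 2022: 65 years, of which 16 contain a Feb 29 — 49×365 + 16×366 = 23741 days.
(2000 is a leap year (divisible by 400).)
October 2022: 31 − 31 = 0 days remain.
Then November (30), December (31), January (31), February 2023 (28), March (31), April (30): 30 + 31 + 31 + 28 + 31 + 30 = 181 days.
May 1–30, 2023: 30 days.
Residual: 211 days.
Total: 23952 days.
23952 mod 7 = 5, so 5 days after Thursday is Tuesday.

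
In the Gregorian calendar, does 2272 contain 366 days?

Yes

2272 is a leap year.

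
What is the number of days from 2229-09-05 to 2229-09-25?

20

Within September 2229: 25 − 5 = 20 days.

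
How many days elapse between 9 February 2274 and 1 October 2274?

234

February 2274: 28 − 9 = 19 days remain (2274 is not a leap year, so February has 28 days).
Then March (31), April (30), May (31), June (30), July (31), August (31), September (30): 31 + 30 + 31 + 30 + 31 + 31 + 30 = 214 days.
October 1, 2274: 1 day.
Total: 19 + 214 + 1 = 234 days.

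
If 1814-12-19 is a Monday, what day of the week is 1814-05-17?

Tuesday

Count forward from the earlier date (May 17, 1814) to the later (December 19, 1814):
May 1814: 31 − 17 = 14 days remain.
Then June (30), July (31), August (31), September (30), October (31), November (30): 30 + 31 + 31 + 30 + 31 + 30 = 183 days.
December 1–19, 1814: 19 days.
Total: 14 + 183 + 19 = 216 days.
216 mod 7 = 6, so 6 days before Monday is Tuesday.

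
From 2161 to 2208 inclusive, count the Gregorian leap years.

11

Years divisible by 4 in [2161, 2208]: 2164, 2168, 2172, 2176, 2180, 2184, 2188, 2192, 2196, 2200, 2204, 2208.
Of these, 2200 is divisible by 100 but not 400, so not leap.
Leap years: 12 − 1 = 11.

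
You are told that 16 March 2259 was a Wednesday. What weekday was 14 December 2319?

From March 16, 2259 to March 16, 2319: 60 years, of which 14 contain a Feb 29 — 46×365 + 14×366 = 21914 days.
(2300 is not a leap year (divisible by 100 but not 400).)
March 2319: 31 − 16 = 15 days remain.
Then April (30), May (31), June (30), July (31), August (31), September (30), October (31), November (30): 30 + 31 + 30 + 31 + 31 + 30 + 31 + 30 = 244 days.
December 1–14, 2319: 14 days.
Residual: 273 days.
Total: 22187 days.
22187 mod 7 = 4, so 4 days after Wednesday is Sunday.

Sunday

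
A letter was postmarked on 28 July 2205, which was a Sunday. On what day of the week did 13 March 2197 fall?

Count forward from the earlier date (March 13, 2197) to the later (July 28, 2205):
From March 13, 2197 to March 13, 2205: 8 years, of which 1 contains a Feb 29 — 7×365 + 1×366 = 2921 days.
(2200 is not a leap year (divisible by 100 but not 400).)
March 2205: 31 − 13 = 18 days remain.
Then April (30), May (31), June (30): 30 + 31 + 30 = 91 days.
July 1–28, 2205: 28 days.
Residual: 137 days.
Total: 3058 days.
3058 mod 7 = 6, so 6 days before Sunday is Monday.

Monday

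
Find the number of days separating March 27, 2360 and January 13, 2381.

From March 27, 2360 to March 27, 2380: 20 years, of which 5 contain a Feb 29 — 15×365 + 5×366 = 7305 days.
March 2380: 31 − 27 = 4 days remain.
Then 9 full months totalling 275 days.
January 1–13, 2381: 13 days.
Residual: 292 days.
Total: 7597 days.

7597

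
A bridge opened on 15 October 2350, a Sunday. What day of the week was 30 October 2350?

Monday

Within October 2350: 30 − 15 = 15 days.
15 mod 7 = 1, so 1 day after Sunday is Monday.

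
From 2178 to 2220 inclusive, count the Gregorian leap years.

10

Years divisible by 4 in [2178, 2220]: 2180, 2184, 2188, 2192, 2196, 2200, 2204, 2208, 2212, 2216, 2220.
Of these, 2200 is divisible by 100 but not 400, so not leap.
Leap years: 11 − 1 = 10.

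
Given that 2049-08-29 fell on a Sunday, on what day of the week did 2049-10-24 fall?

August 2049: 31 − 29 = 2 days remain.
Then September (30): 30 days.
October 1–24, 2049: 24 days.
Total: 2 + 30 + 24 = 56 days.
56 is a multiple of 7, so 2049-10-24 falls on the same weekday: Sunday.

Sunday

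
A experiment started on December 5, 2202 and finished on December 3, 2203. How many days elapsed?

363

December 2202: 31 − 5 = 26 days remain.
Then 11 full months totalling 334 days.
December 1–3, 2203: 3 days.
Residual: 363 days.
Total: 363 days.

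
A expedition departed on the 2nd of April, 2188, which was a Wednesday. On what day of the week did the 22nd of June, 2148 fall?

Count forward from the earlier date (June 22, 2148) to the later (April 2, 2188):
Day-of-year of June 22, 2148: 174.
Day-of-year of April 2, 2188: 93.
2148 has 366 days, so 366 − 174 = 192 days remain in 2148.
Full years 2149–2187: 30 common + 9 leap = 30×365 + 9×366 = 14244 days.
Total: 192 + 14244 + 93 = 14529 days.
14529 mod 7 = 4, so 4 days before Wednesday is Saturday.

Saturday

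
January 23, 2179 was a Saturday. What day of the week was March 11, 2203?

Friday

From January 23, 2179 to January 23, 2203: 24 years, of which 5 contain a Feb 29 — 19×365 + 5×366 = 8765 days.
(2200 is not a leap year (divisible by 100 but not 400).)
January 2203: 31 − 23 = 8 days remain.
Then February 2203 (28): 28 days.
March 1–11, 2203: 11 days.
Residual: 47 days.
Total: 8812 days.
8812 mod 7 = 6, so 6 days after Saturday is Friday.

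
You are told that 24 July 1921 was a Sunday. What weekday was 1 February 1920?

Count forward from the earlier date (February 1, 1920) to the later (July 24, 1921):
February 1920: 29 − 1 = 28 days remain (1920 is a leap year, so February has 29 days).
Then 16 full months totalling 487 days.
July 1–24, 1921: 24 days.
Total: 28 + 487 + 24 = 539 days.
539 is a multiple of 7, so 1 February 1920 falls on the same weekday: Sunday.

Sunday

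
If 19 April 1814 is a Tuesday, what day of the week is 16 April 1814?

Saturday

Count forward from the earlier date (April 16, 1814) to the later (April 19, 1814):
Within April 1814: 19 − 16 = 3 days.
3 mod 7 = 3, so 3 days before Tuesday is Saturday.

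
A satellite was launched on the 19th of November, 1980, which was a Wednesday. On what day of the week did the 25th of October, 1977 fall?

Tuesday

Count forward from the earlier date (October 25, 1977) to the later (November 19, 1980):
Day-of-year of October 25, 1977: 298.
Day-of-year of November 19, 1980: 324.
1977 has 365 days, so 365 − 298 = 67 days remain in 1977.
Full years: 1978: 365; 1979: 365. Sum = 730.
Total: 67 + 730 + 324 = 1121 days.
1121 mod 7 = 1, so 1 day before Wednesday is Tuesday.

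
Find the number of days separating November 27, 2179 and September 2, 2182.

1010

Day-of-year of November 27, 2179: 331.
Day-of-year of September 2, 2182: 245.
2179 has 365 days, so 365 − 331 = 34 days remain in 2179.
Full years: 2180: 366; 2181: 365. Sum = 731.
Total: 34 + 731 + 245 = 1010 days.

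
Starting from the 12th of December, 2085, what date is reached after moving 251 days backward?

the 5th of April, 2085

Count 251 days before December 12, 2085:
April 2085: 30 − 5 = 25 days remain.
Then May (31), June (30), July (31), August (31), September (30), October (31), November (30): 31 + 30 + 31 + 31 + 30 + 31 + 30 = 214 days.
December 1–12, 2085: 12 days.
Total: 25 + 214 + 12 = 251 days.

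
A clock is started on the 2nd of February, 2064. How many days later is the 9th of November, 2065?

February 2064: 29 − 2 = 27 days remain (2064 is a leap year, so February has 29 days).
Then 20 full months totalling 610 days.
November 1–9, 2065: 9 days.
Total: 27 + 610 + 9 = 646 days.

646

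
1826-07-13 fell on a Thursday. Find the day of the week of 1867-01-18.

Friday

From July 13, 1826 to July 13, 1866: 40 years, of which 10 contain a Feb 29 — 30×365 + 10×366 = 14610 days.
July 1866: 31 − 13 = 18 days remain.
Then August (31), September (30), October (31), November (30), December (31): 31 + 30 + 31 + 30 + 31 = 153 days.
January 1–18, 1867: 18 days.
Residual: 189 days.
Total: 14799 days.
14799 mod 7 = 1, so 1 day after Thursday is Friday.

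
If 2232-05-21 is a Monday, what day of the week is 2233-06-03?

May 2232: 31 − 21 = 10 days remain.
Then 12 full months totalling 365 days.
June 1–3, 2233: 3 days.
Total: 10 + 365 + 3 = 378 days.
378 is a multiple of 7, so 2233-06-03 falls on the same weekday: Monday.

Monday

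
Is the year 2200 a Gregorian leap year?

No

2200 is not a leap year (divisible by 100 but not 400).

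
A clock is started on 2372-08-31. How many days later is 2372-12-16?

107

August 2372: 31 − 31 = 0 days remain.
Then September (30), October (31), November (30): 30 + 31 + 30 = 91 days.
December 1–16, 2372: 16 days.
Total: 0 + 91 + 16 = 107 days.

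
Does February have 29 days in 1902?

No

1902 is not a leap year.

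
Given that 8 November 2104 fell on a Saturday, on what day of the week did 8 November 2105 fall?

November 2104: 30 − 8 = 22 days remain.
Then 11 full months totalling 335 days.
November 1–8, 2105: 8 days.
Total: 22 + 335 + 8 = 365 days.
365 mod 7 = 1, so 1 day after Saturday is Sunday.

Sunday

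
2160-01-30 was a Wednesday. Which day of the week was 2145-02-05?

Count forward from the earlier date (February 5, 2145) to the later (January 30, 2160):
From February 5, 2145 to February 5, 2159: 14 years, of which 3 contain a Feb 29 — 11×365 + 3×366 = 5113 days.
February 2159: 28 − 5 = 23 days remain (2159 is not a leap year, so February has 28 days).
Then 10 full months totalling 306 days.
January 1–30, 2160: 30 days.
Residual: 359 days.
Total: 5472 days.
5472 mod 7 = 5, so 5 days before Wednesday is Friday.

Friday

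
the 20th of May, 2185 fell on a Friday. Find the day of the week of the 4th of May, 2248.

From May 20, 2185 to May 20, 2247: 62 years, of which 14 contain a Feb 29 — 48×365 + 14×366 = 22644 days.
(2200 is not a leap year (divisible by 100 but not 400).)
May 2247: 31 − 20 = 11 days remain.
Then 11 full months totalling 335 days.
May 1–4, 2248: 4 days.
Residual: 350 days.
Total: 22994 days.
22994 mod 7 = 6, so 6 days after Friday is Thursday.

Thursday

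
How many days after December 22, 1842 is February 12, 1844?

417

December 22, 1842 → December 22, 1843: 365 days.
December 1843: 31 − 22 = 9 days remain.
Then January (31): 31 days.
February 1–12, 1844: 12 days (1844 is a leap year).
Residual: 52 days.
Total: 417 days.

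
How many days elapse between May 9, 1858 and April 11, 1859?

Day-of-year of May 9, 1858: 129.
Day-of-year of April 11, 1859: 101.
1858 has 365 days, so 365 − 129 = 236 days remain in 1858.
Total: 236 + 101 = 337 days.

337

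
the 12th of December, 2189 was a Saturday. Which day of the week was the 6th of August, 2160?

Count forward from the earlier date (August 6, 2160) to the later (December 12, 2189):
From August 6, 2160 to August 6, 2189: 29 years, of which 7 contain a Feb 29 — 22×365 + 7×366 = 10592 days.
August 2189: 31 − 6 = 25 days remain.
Then September (30), October (31), November (30): 30 + 31 + 30 = 91 days.
December 1–12, 2189: 12 days.
Residual: 128 days.
Total: 10720 days.
10720 mod 7 = 3, so 3 days before Saturday is Wednesday.

Wednesday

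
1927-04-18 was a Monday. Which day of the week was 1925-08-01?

Saturday

Count forward from the earlier date (August 1, 1925) to the later (April 18, 1927):
Day-of-year of August 1, 1925: 213.
Day-of-year of April 18, 1927: 108.
1925 has 365 days, so 365 − 213 = 152 days remain in 1925.
Full years: 1926: 365. Sum = 365.
Total: 152 + 365 + 108 = 625 days.
625 mod 7 = 2, so 2 days before Monday is Saturday.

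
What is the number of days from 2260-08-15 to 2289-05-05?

10490

Day-of-year of August 15, 2260: 228.
Day-of-year of May 5, 2289: 125.
2260 has 366 days, so 366 − 228 = 138 days remain in 2260.
Full years 2261–2288: 21 common + 7 leap = 21×365 + 7×366 = 10227 days.
Total: 138 + 10227 + 125 = 10490 days.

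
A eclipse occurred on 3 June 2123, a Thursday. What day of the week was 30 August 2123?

June 2123: 30 − 3 = 27 days remain.
Then July (31): 31 days.
August 1–30, 2123: 30 days.
Total: 27 + 31 + 30 = 88 days.
88 mod 7 = 4, so 4 days after Thursday is Monday.

Monday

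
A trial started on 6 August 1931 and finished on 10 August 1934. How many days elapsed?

Day-of-year of August 6, 1931: 218.
Day-of-year of August 10, 1934: 222.
1931 has 365 days, so 365 − 218 = 147 days remain in 1931.
Full years: 1932: 366; 1933: 365. Sum = 731.
Total: 147 + 731 + 222 = 1100 days.

1100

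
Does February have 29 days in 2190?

2190 is not a leap year.

No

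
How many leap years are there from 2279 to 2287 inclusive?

Years divisible by 4 in [2279, 2287]: 2280, 2284.
No century exceptions apply. Count: 2.

2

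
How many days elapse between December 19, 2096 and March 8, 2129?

11766

Day-of-year of December 19, 2096: 354.
Day-of-year of March 8, 2129: 67.
2096 has 366 days, so 366 − 354 = 12 days remain in 2096.
Full years 2097–2128: 25 common + 7 leap = 25×365 + 7×366 = 11687 days.
Total: 12 + 11687 + 67 = 11766 days.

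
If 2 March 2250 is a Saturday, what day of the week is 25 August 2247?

Count forward from the earlier date (August 25, 2247) to the later (March 2, 2250):
August 25, 2247 → August 25, 2248: 366 days (2248 is a leap year).
August 25, 2248 → August 25, 2249: 365 days.
August 2249: 31 − 25 = 6 days remain.
Then September (30), October (31), November (30), December (31), January (31), February 2250 (28): 30 + 31 + 30 + 31 + 31 + 28 = 181 days.
March 1–2, 2250: 2 days.
Residual: 189 days.
Total: 920 days.
920 mod 7 = 3, so 3 days before Saturday is Wednesday.

Wednesday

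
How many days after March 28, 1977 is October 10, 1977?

196

March 1977: 31 − 28 = 3 days remain.
Then April (30), May (31), June (30), July (31), August (31), September (30): 30 + 31 + 30 + 31 + 31 + 30 = 183 days.
October 1–10, 1977: 10 days.
Total: 3 + 183 + 10 = 196 days.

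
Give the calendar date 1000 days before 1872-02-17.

1869-05-23

Count 1000 days before February 17, 1872:
May 23, 1869 → May 23, 1870: 365 days.
May 23, 1870 → May 23, 1871: 365 days.
May 1871: 31 − 23 = 8 days remain.
Then June (30), July (31), August (31), September (30), October (31), November (30), December (31), January (31): 30 + 31 + 31 + 30 + 31 + 30 + 31 + 31 = 245 days.
February 1–17, 1872: 17 days (1872 is a leap year).
Residual: 270 days.
Total: 1000 days.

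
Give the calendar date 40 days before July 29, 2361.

June 19, 2361

Count 40 days before July 29, 2361:
June 2361: 30 − 19 = 11 days remain.
July 1–29, 2361: 29 days.
Total: 11 + 29 = 40 days.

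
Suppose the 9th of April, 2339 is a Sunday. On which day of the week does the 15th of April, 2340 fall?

Monday

April 2339: 30 − 9 = 21 days remain.
Then 11 full months totalling 336 days.
April 1–15, 2340: 15 days.
Total: 21 + 336 + 15 = 372 days.
372 mod 7 = 1, so 1 day after Sunday is Monday.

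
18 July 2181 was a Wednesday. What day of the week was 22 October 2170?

Monday

Count forward from the earlier date (October 22, 2170) to the later (July 18, 2181):
Day-of-year of October 22, 2170: 295.
Day-of-year of July 18, 2181: 199.
2170 has 365 days, so 365 − 295 = 70 days remain in 2170.
Full years 2171–2180: 7 common + 3 leap = 7×365 + 3×366 = 3653 days.
Total: 70 + 3653 + 199 = 3922 days.
3922 mod 7 = 2, so 2 days before Wednesday is Monday.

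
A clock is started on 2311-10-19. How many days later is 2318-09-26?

October 19, 2311 → October 19, 2312: 366 days (2312 is a leap year).
October 19, 2312 → October 19, 2313: 365 days.
October 19, 2313 → October 19, 2314: 365 days.
October 19, 2314 → October 19, 2315: 365 days.
October 19, 2315 → October 19, 2316: 366 days (2316 is a leap year).
October 19, 2316 → October 19, 2317: 365 days.
October 2317: 31 − 19 = 12 days remain.
Then 10 full months totalling 304 days.
September 1–26, 2318: 26 days.
Residual: 342 days.
Total: 2534 days.

2534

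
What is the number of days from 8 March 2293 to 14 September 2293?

190

March 2293: 31 − 8 = 23 days remain.
Then April (30), May (31), June (30), July (31), August (31): 30 + 31 + 30 + 31 + 31 = 153 days.
September 1–14, 2293: 14 days.
Total: 23 + 153 + 14 = 190 days.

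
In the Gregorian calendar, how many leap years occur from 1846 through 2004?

Years divisible by 4: 1848, 1852, …, 2004 — 40 in all.
Of these, 1900 is divisible by 100 but not 400, so not leap.
2000 is divisible by 400, so still leap.
Leap years: 40 − 1 = 39.

39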